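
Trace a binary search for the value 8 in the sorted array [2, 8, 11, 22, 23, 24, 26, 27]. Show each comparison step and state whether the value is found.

Binary search for 8 in [2, 8, 11, 22, 23, 24, 26, 27]:

lo=0, hi=7, mid=3, arr[mid]=22 -> 22 > 8, search left half
lo=0, hi=2, mid=1, arr[mid]=8 -> Found target at index 1!

Binary search finds 8 at index 1 after 2 comparisons. The search repeatedly halves the search space by comparing with the middle element.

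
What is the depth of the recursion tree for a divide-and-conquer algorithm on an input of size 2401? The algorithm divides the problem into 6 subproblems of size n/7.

For divide and conquer with division factor 7:

Problem sizes at each level:
Level 0: 2401
Level 1: 343
Level 2: 49
Level 3: 7
Level 4: 1

The root is level 0 and the size-1 base case is level 4 (the tree spans levels 0 through 4, i.e. 5 levels counting the root), so the depth is the number of divisions: log_7(2401) = 4

The recursion tree depth is log_7(2401) = 4. At each level, the problem size is divided by 7, so it takes 4 divisions to reduce to a base case of size 1. The algorithm makes 6 recursive calls at each level.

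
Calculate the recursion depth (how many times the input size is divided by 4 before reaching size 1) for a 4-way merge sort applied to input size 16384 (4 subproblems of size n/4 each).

For divide and conquer with division factor 4:

Problem sizes at each level:
Level 0: 16384
Level 1: 4096
Level 2: 1024
Level 3: 256
Level 4: 64
Level 5: 16
Level 6: 4
Level 7: 1

The root is level 0 and the size-1 base case is level 7 (the tree spans levels 0 through 7, i.e. 8 levels counting the root), so the depth is the number of divisions: log_4(16384) = 7

The recursion tree depth is log_4(16384) = 7. At each level, the problem size is divided by 4, so it takes 7 divisions to reduce to a base case of size 1. The algorithm makes 4 recursive calls at each level.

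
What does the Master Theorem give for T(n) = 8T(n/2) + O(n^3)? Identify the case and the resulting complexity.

Master Theorem for T(n) = 8T(n/2) + O(n^3):

a = 8, b = 2, c = 3
log_b(a) = log_2(8) = 3.0000

Case 2: c = 3 = log_2(8) = 3.0000
T(n) = O(n^3 log n) = O(n^3 log n)

For T(n) = 8T(n/2) + O(n^3): log_2(8) = 3.0000. This is Case 2 of the Master Theorem (c = log_b(a), equal work at all levels), giving O(n^3 log n).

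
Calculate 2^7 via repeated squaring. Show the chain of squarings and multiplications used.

Computing 2^7 by squaring (build up from 2^1; each line after the first costs one multiplication):

2^1 = 2
2^2 = (2^1)^2 = 2^2 = 4
2^3 = 2 * 2^2 = 2 * 4 = 8
2^6 = (2^3)^2 = 8^2 = 64
2^7 = 2 * 2^6 = 2 * 64 = 128

Result: 128
Multiplications needed: 4 (4 lines after 2^1)

2^7 = 128. Using exponentiation by squaring, this requires 4 multiplications. The key idea: if the exponent is even, square the half-power; if odd, multiply by the base once.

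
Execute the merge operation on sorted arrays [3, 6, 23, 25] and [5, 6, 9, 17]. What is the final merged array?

Merging process:

Compare 3 vs 5: take 3 from left. Merged: [3]
Compare 6 vs 5: take 5 from right. Merged: [3, 5]
Compare 6 vs 6: take 6 from left. Merged: [3, 5, 6]
Compare 23 vs 6: take 6 from right. Merged: [3, 5, 6, 6]
Compare 23 vs 9: take 9 from right. Merged: [3, 5, 6, 6, 9]
Compare 23 vs 17: take 17 from right. Merged: [3, 5, 6, 6, 9, 17]
Append remaining from left: [23, 25]. Merged: [3, 5, 6, 6, 9, 17, 23, 25]

Final merged array: [3, 5, 6, 6, 9, 17, 23, 25]
Total comparisons: 6

The merged array is [3, 5, 6, 6, 9, 17, 23, 25], requiring 6 comparisons. The merge step runs in O(n) time where n is the total number of elements.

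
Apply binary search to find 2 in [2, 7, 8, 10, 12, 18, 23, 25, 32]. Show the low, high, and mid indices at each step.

Binary search for 2 in [2, 7, 8, 10, 12, 18, 23, 25, 32]:

lo=0, hi=8, mid=4, arr[mid]=12 -> 12 > 2, search left half
lo=0, hi=3, mid=1, arr[mid]=7 -> 7 > 2, search left half
lo=0, hi=0, mid=0, arr[mid]=2 -> Found target at index 0!

Binary search finds 2 at index 0 after 3 comparisons. The search repeatedly halves the search space by comparing with the middle element.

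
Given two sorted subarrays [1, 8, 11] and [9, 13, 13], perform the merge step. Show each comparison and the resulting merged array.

Merging process:

Compare 1 vs 9: take 1 from left. Merged: [1]
Compare 8 vs 9: take 8 from left. Merged: [1, 8]
Compare 11 vs 9: take 9 from right. Merged: [1, 8, 9]
Compare 11 vs 13: take 11 from left. Merged: [1, 8, 9, 11]
Append remaining from right: [13, 13]. Merged: [1, 8, 9, 11, 13, 13]

Final merged array: [1, 8, 9, 11, 13, 13]
Total comparisons: 4

The merged array is [1, 8, 9, 11, 13, 13], requiring 4 comparisons. The merge step runs in O(n) time where n is the total number of elements.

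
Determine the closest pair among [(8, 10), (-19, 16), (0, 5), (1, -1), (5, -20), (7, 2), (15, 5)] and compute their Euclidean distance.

Computing all pairwise distances among 7 points:

d((8, 10), (-19, 16)) = 27.6586
d((8, 10), (0, 5)) = 9.434
d((8, 10), (1, -1)) = 13.0384
d((8, 10), (5, -20)) = 30.1496
d((8, 10), (7, 2)) = 8.0623
d((8, 10), (15, 5)) = 8.6023
d((-19, 16), (0, 5)) = 21.9545
d((-19, 16), (1, -1)) = 26.2488
d((-19, 16), (5, -20)) = 43.2666
d((-19, 16), (7, 2)) = 29.5296
d((-19, 16), (15, 5)) = 35.7351
d((0, 5), (1, -1)) = 6.0828 <-- minimum
d((0, 5), (5, -20)) = 25.4951
d((0, 5), (7, 2)) = 7.6158
d((0, 5), (15, 5)) = 15.0
d((1, -1), (5, -20)) = 19.4165
d((1, -1), (7, 2)) = 6.7082
d((1, -1), (15, 5)) = 15.2315
d((5, -20), (7, 2)) = 22.0907
d((5, -20), (15, 5)) = 26.9258
d((7, 2), (15, 5)) = 8.544

Closest pair: (0, 5) and (1, -1) with distance 6.0828

The closest pair is (0, 5) and (1, -1) with Euclidean distance 6.0828. For 7 points, brute-force pairwise comparison is shown above. For large n, the divide-and-conquer algorithm (sort by x, recurse on halves, check the dividing strip) achieves O(n log n).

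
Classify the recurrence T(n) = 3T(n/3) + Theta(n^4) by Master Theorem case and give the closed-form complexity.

Master Theorem for T(n) = 3T(n/3) + O(n^4):

a = 3, b = 3, c = 4
log_b(a) = log_3(3) = 1.0000

Case 3: c = 4 > log_3(3) = 1.0000
T(n) = O(n^4) = O(n^4)

For T(n) = 3T(n/3) + O(n^4): log_3(3) = 1.0000. This is Case 3 of the Master Theorem (c > log_b(a), work dominated by root), giving O(n^4).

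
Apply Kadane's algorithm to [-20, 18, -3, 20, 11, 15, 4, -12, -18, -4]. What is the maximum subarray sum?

Using Kadane's algorithm on [-20, 18, -3, 20, 11, 15, 4, -12, -18, -4]:

Scanning through the array:
Position 1 (value 18): max_ending_here = 18, max_so_far = 18
Position 2 (value -3): max_ending_here = 15, max_so_far = 18
Position 3 (value 20): max_ending_here = 35, max_so_far = 35
Position 4 (value 11): max_ending_here = 46, max_so_far = 46
Position 5 (value 15): max_ending_here = 61, max_so_far = 61
Position 6 (value 4): max_ending_here = 65, max_so_far = 65
Position 7 (value -12): max_ending_here = 53, max_so_far = 65
Position 8 (value -18): max_ending_here = 35, max_so_far = 65
Position 9 (value -4): max_ending_here = 31, max_so_far = 65

Maximum subarray: [18, -3, 20, 11, 15, 4]
Maximum sum: 65

The maximum subarray is [18, -3, 20, 11, 15, 4] with sum 65. This subarray runs from index 1 to index 6.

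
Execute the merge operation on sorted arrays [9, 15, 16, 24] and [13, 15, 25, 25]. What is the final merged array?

Merging process:

Compare 9 vs 13: take 9 from left. Merged: [9]
Compare 15 vs 13: take 13 from right. Merged: [9, 13]
Compare 15 vs 15: take 15 from left. Merged: [9, 13, 15]
Compare 16 vs 15: take 15 from right. Merged: [9, 13, 15, 15]
Compare 16 vs 25: take 16 from left. Merged: [9, 13, 15, 15, 16]
Compare 24 vs 25: take 24 from left. Merged: [9, 13, 15, 15, 16, 24]
Append remaining from right: [25, 25]. Merged: [9, 13, 15, 15, 16, 24, 25, 25]

Final merged array: [9, 13, 15, 15, 16, 24, 25, 25]
Total comparisons: 6

The merged array is [9, 13, 15, 15, 16, 24, 25, 25], requiring 6 comparisons. The merge step runs in O(n) time where n is the total number of elements.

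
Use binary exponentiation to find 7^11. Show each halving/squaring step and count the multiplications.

Computing 7^11 by squaring (build up from 7^1; each line after the first costs one multiplication):

7^1 = 7
7^2 = (7^1)^2 = 7^2 = 49
7^4 = (7^2)^2 = 49^2 = 2401
7^5 = 7 * 7^4 = 7 * 2401 = 16807
7^10 = (7^5)^2 = 16807^2 = 282475249
7^11 = 7 * 7^10 = 7 * 282475249 = 1977326743

Result: 1977326743
Multiplications needed: 5 (5 lines after 7^1)

7^11 = 1977326743. Using exponentiation by squaring, this requires 5 multiplications. The key idea: if the exponent is even, square the half-power; if odd, multiply by the base once.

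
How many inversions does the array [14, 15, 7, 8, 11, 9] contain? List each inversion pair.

Finding inversions in [14, 15, 7, 8, 11, 9]:

(0, 2): arr[0]=14 > arr[2]=7
(0, 3): arr[0]=14 > arr[3]=8
(0, 4): arr[0]=14 > arr[4]=11
(0, 5): arr[0]=14 > arr[5]=9
(1, 2): arr[1]=15 > arr[2]=7
(1, 3): arr[1]=15 > arr[3]=8
(1, 4): arr[1]=15 > arr[4]=11
(1, 5): arr[1]=15 > arr[5]=9
(4, 5): arr[4]=11 > arr[5]=9

Total inversions: 9

The array has 9 inversion(s): (0,2), (0,3), (0,4), (0,5), (1,2), (1,3), (1,4), (1,5), (4,5). Each pair (i,j) satisfies i < j and arr[i] > arr[j].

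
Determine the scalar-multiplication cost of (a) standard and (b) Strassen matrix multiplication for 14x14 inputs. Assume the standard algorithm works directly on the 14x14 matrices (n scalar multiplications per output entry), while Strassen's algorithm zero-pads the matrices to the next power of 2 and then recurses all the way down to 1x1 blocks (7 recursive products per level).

Matrix multiplication for 14x14 matrices:

Strassen's algorithm requires power-of-2 dimensions. Pad 14x14 to 16x16 (next power of 2).

Standard algorithm: 14^3 = 2744 multiplications
Strassen's algorithm: 7^(log2(16)) = 7^4 = 2401 multiplications
Savings: 2744 - 2401 = 343 multiplications

Standard: 2744 multiplications (14^3). Strassen: 2401 multiplications (7^4, after padding to 16x16). Strassen reduces 8 recursive multiplications to 7 at each level.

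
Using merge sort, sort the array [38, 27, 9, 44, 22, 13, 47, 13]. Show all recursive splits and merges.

Merge sort trace:

Split: [38, 27, 9, 44, 22, 13, 47, 13] -> [38, 27, 9, 44] and [22, 13, 47, 13]
  Split: [38, 27, 9, 44] -> [38, 27] and [9, 44]
    Split: [38, 27] -> [38] and [27]
    Merge: [38] + [27] -> [27, 38]
    Split: [9, 44] -> [9] and [44]
    Merge: [9] + [44] -> [9, 44]
  Merge: [27, 38] + [9, 44] -> [9, 27, 38, 44]
  Split: [22, 13, 47, 13] -> [22, 13] and [47, 13]
    Split: [22, 13] -> [22] and [13]
    Merge: [22] + [13] -> [13, 22]
    Split: [47, 13] -> [47] and [13]
    Merge: [47] + [13] -> [13, 47]
  Merge: [13, 22] + [13, 47] -> [13, 13, 22, 47]
Merge: [9, 27, 38, 44] + [13, 13, 22, 47] -> [9, 13, 13, 22, 27, 38, 44, 47]

Final sorted array: [9, 13, 13, 22, 27, 38, 44, 47]

The merge sort proceeds by recursively splitting the array and merging sorted halves.
After all merges, the sorted array is [9, 13, 13, 22, 27, 38, 44, 47].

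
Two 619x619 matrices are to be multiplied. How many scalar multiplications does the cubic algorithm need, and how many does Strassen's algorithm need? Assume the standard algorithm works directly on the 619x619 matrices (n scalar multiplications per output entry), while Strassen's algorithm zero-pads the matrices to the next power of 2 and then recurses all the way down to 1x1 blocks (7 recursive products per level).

Matrix multiplication for 619x619 matrices:

Strassen's algorithm requires power-of-2 dimensions. Pad 619x619 to 1024x1024 (next power of 2).

Standard algorithm: 619^3 = 237176659 multiplications
Strassen's algorithm: 7^(log2(1024)) = 7^10 = 282475249 multiplications
Difference: 237176659 - 282475249 = -45298590 (Strassen uses MORE here due to padding overhead — for small or just-over-power-of-2 n, padding can outweigh the per-level savings)

Standard: 237176659 multiplications (619^3). Strassen: 282475249 multiplications (7^10, after padding to 1024x1024). Strassen reduces 8 recursive multiplications to 7 at each level.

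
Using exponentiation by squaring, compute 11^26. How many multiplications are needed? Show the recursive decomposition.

Computing 11^26 by squaring (build up from 11^1; each line after the first costs one multiplication):

11^1 = 11
11^2 = (11^1)^2 = 11^2 = 121
11^3 = 11 * 11^2 = 11 * 121 = 1331
11^6 = (11^3)^2 = 1331^2 = 1771561
11^12 = (11^6)^2 = 1771561^2 = 3138428376721
11^13 = 11 * 11^12 = 11 * 3138428376721 = 34522712143931
11^26 = (11^13)^2 = 34522712143931^2 = 1191817653772720942460132761

Result: 1191817653772720942460132761
Multiplications needed: 6 (6 lines after 11^1)

11^26 = 1191817653772720942460132761. Using exponentiation by squaring, this requires 6 multiplications. The key idea: if the exponent is even, square the half-power; if odd, multiply by the base once.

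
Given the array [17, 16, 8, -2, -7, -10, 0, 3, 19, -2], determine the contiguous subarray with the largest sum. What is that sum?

Using Kadane's algorithm on [17, 16, 8, -2, -7, -10, 0, 3, 19, -2]:

Scanning through the array:
Position 1 (value 16): max_ending_here = 33, max_so_far = 33
Position 2 (value 8): max_ending_here = 41, max_so_far = 41
Position 3 (value -2): max_ending_here = 39, max_so_far = 41
Position 4 (value -7): max_ending_here = 32, max_so_far = 41
Position 5 (value -10): max_ending_here = 22, max_so_far = 41
Position 6 (value 0): max_ending_here = 22, max_so_far = 41
Position 7 (value 3): max_ending_here = 25, max_so_far = 41
Position 8 (value 19): max_ending_here = 44, max_so_far = 44
Position 9 (value -2): max_ending_here = 42, max_so_far = 44

Maximum subarray: [17, 16, 8, -2, -7, -10, 0, 3, 19]
Maximum sum: 44

The maximum subarray is [17, 16, 8, -2, -7, -10, 0, 3, 19] with sum 44. This subarray runs from index 0 to index 8.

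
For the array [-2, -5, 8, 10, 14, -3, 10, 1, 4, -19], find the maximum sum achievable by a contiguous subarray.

Using Kadane's algorithm on [-2, -5, 8, 10, 14, -3, 10, 1, 4, -19]:

Scanning through the array:
Position 1 (value -5): max_ending_here = -5, max_so_far = -2
Position 2 (value 8): max_ending_here = 8, max_so_far = 8
Position 3 (value 10): max_ending_here = 18, max_so_far = 18
Position 4 (value 14): max_ending_here = 32, max_so_far = 32
Position 5 (value -3): max_ending_here = 29, max_so_far = 32
Position 6 (value 10): max_ending_here = 39, max_so_far = 39
Position 7 (value 1): max_ending_here = 40, max_so_far = 40
Position 8 (value 4): max_ending_here = 44, max_so_far = 44
Position 9 (value -19): max_ending_here = 25, max_so_far = 44

Maximum subarray: [8, 10, 14, -3, 10, 1, 4]
Maximum sum: 44

The maximum subarray is [8, 10, 14, -3, 10, 1, 4] with sum 44. This subarray runs from index 2 to index 8.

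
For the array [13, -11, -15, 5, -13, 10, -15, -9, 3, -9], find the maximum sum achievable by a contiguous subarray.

Using Kadane's algorithm on [13, -11, -15, 5, -13, 10, -15, -9, 3, -9]:

Scanning through the array:
Position 1 (value -11): max_ending_here = 2, max_so_far = 13
Position 2 (value -15): max_ending_here = -13, max_so_far = 13
Position 3 (value 5): max_ending_here = 5, max_so_far = 13
Position 4 (value -13): max_ending_here = -8, max_so_far = 13
Position 5 (value 10): max_ending_here = 10, max_so_far = 13
Position 6 (value -15): max_ending_here = -5, max_so_far = 13
Position 7 (value -9): max_ending_here = -9, max_so_far = 13
Position 8 (value 3): max_ending_here = 3, max_so_far = 13
Position 9 (value -9): max_ending_here = -6, max_so_far = 13

Maximum subarray: [13]
Maximum sum: 13

The maximum subarray is [13] with sum 13. This subarray runs from index 0 to index 0.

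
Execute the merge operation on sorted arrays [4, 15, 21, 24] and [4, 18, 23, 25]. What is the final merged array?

Merging process:

Compare 4 vs 4: take 4 from left. Merged: [4]
Compare 15 vs 4: take 4 from right. Merged: [4, 4]
Compare 15 vs 18: take 15 from left. Merged: [4, 4, 15]
Compare 21 vs 18: take 18 from right. Merged: [4, 4, 15, 18]
Compare 21 vs 23: take 21 from left. Merged: [4, 4, 15, 18, 21]
Compare 24 vs 23: take 23 from right. Merged: [4, 4, 15, 18, 21, 23]
Compare 24 vs 25: take 24 from left. Merged: [4, 4, 15, 18, 21, 23, 24]
Append remaining from right: [25]. Merged: [4, 4, 15, 18, 21, 23, 24, 25]

Final merged array: [4, 4, 15, 18, 21, 23, 24, 25]
Total comparisons: 7

The merged array is [4, 4, 15, 18, 21, 23, 24, 25], requiring 7 comparisons. The merge step runs in O(n) time where n is the total number of elements.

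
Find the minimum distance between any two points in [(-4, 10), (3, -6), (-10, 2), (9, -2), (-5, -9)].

Computing all pairwise distances among 5 points:

d((-4, 10), (3, -6)) = 17.4642
d((-4, 10), (-10, 2)) = 10.0
d((-4, 10), (9, -2)) = 17.6918
d((-4, 10), (-5, -9)) = 19.0263
d((3, -6), (-10, 2)) = 15.2643
d((3, -6), (9, -2)) = 7.2111 <-- minimum
d((3, -6), (-5, -9)) = 8.544
d((-10, 2), (9, -2)) = 19.4165
d((-10, 2), (-5, -9)) = 12.083
d((9, -2), (-5, -9)) = 15.6525

Closest pair: (3, -6) and (9, -2) with distance 7.2111

The closest pair is (3, -6) and (9, -2) with Euclidean distance 7.2111. For 5 points, brute-force pairwise comparison is shown above. For large n, the divide-and-conquer algorithm (sort by x, recurse on halves, check the dividing strip) achieves O(n log n).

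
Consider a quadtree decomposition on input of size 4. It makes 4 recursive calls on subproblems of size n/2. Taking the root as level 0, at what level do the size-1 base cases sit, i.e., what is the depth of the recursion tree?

For divide and conquer with division factor 2:

Problem sizes at each level:
Level 0: 4
Level 1: 2
Level 2: 1

The root is level 0 and the size-1 base case is level 2 (the tree spans levels 0 through 2, i.e. 3 levels counting the root), so the depth is the number of divisions: log_2(4) = 2

The recursion tree depth is log_2(4) = 2. At each level, the problem size is divided by 2, so it takes 2 divisions to reduce to a base case of size 1. The algorithm makes 4 recursive calls at each level.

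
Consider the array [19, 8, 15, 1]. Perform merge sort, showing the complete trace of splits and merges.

Merge sort trace:

Split: [19, 8, 15, 1] -> [19, 8] and [15, 1]
  Split: [19, 8] -> [19] and [8]
  Merge: [19] + [8] -> [8, 19]
  Split: [15, 1] -> [15] and [1]
  Merge: [15] + [1] -> [1, 15]
Merge: [8, 19] + [1, 15] -> [1, 8, 15, 19]

Final sorted array: [1, 8, 15, 19]

The merge sort proceeds by recursively splitting the array and merging sorted halves.
After all merges, the sorted array is [1, 8, 15, 19].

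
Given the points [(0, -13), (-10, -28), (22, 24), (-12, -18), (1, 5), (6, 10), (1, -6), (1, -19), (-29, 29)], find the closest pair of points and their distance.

Computing all pairwise distances among 9 points:

d((0, -13), (-10, -28)) = 18.0278
d((0, -13), (22, 24)) = 43.0465
d((0, -13), (-12, -18)) = 13.0
d((0, -13), (1, 5)) = 18.0278
d((0, -13), (6, 10)) = 23.7697
d((0, -13), (1, -6)) = 7.0711
d((0, -13), (1, -19)) = 6.0828 <-- minimum
d((0, -13), (-29, 29)) = 51.0392
d((-10, -28), (22, 24)) = 61.0574
d((-10, -28), (-12, -18)) = 10.198
d((-10, -28), (1, 5)) = 34.7851
d((-10, -28), (6, 10)) = 41.2311
d((-10, -28), (1, -6)) = 24.5967
d((-10, -28), (1, -19)) = 14.2127
d((-10, -28), (-29, 29)) = 60.0833
d((22, 24), (-12, -18)) = 54.037
d((22, 24), (1, 5)) = 28.3196
d((22, 24), (6, 10)) = 21.2603
d((22, 24), (1, -6)) = 36.6197
d((22, 24), (1, -19)) = 47.8539
d((22, 24), (-29, 29)) = 51.2445
d((-12, -18), (1, 5)) = 26.4197
d((-12, -18), (6, 10)) = 33.2866
d((-12, -18), (1, -6)) = 17.6918
d((-12, -18), (1, -19)) = 13.0384
d((-12, -18), (-29, 29)) = 49.98
d((1, 5), (6, 10)) = 7.0711
d((1, 5), (1, -6)) = 11.0
d((1, 5), (1, -19)) = 24.0
d((1, 5), (-29, 29)) = 38.4187
d((6, 10), (1, -6)) = 16.7631
d((6, 10), (1, -19)) = 29.4279
d((6, 10), (-29, 29)) = 39.8246
d((1, -6), (1, -19)) = 13.0
d((1, -6), (-29, 29)) = 46.0977
d((1, -19), (-29, 29)) = 56.6039

Closest pair: (0, -13) and (1, -19) with distance 6.0828

The closest pair is (0, -13) and (1, -19) with Euclidean distance 6.0828. For 9 points, brute-force pairwise comparison is shown above. For large n, the divide-and-conquer algorithm (sort by x, recurse on halves, check the dividing strip) achieves O(n log n).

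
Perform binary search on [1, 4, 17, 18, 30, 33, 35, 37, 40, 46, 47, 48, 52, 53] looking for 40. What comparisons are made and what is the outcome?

Binary search for 40 in [1, 4, 17, 18, 30, 33, 35, 37, 40, 46, 47, 48, 52, 53]:

lo=0, hi=13, mid=6, arr[mid]=35 -> 35 < 40, search right half
lo=7, hi=13, mid=10, arr[mid]=47 -> 47 > 40, search left half
lo=7, hi=9, mid=8, arr[mid]=40 -> Found target at index 8!

Binary search finds 40 at index 8 after 3 comparisons. The search repeatedly halves the search space by comparing with the middle element.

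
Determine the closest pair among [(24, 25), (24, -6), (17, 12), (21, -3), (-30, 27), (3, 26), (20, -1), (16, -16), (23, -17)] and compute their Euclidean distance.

Computing all pairwise distances among 9 points:

d((24, 25), (24, -6)) = 31.0
d((24, 25), (17, 12)) = 14.7648
d((24, 25), (21, -3)) = 28.1603
d((24, 25), (-30, 27)) = 54.037
d((24, 25), (3, 26)) = 21.0238
d((24, 25), (20, -1)) = 26.3059
d((24, 25), (16, -16)) = 41.7732
d((24, 25), (23, -17)) = 42.0119
d((24, -6), (17, 12)) = 19.3132
d((24, -6), (21, -3)) = 4.2426
d((24, -6), (-30, 27)) = 63.2851
d((24, -6), (3, 26)) = 38.2753
d((24, -6), (20, -1)) = 6.4031
d((24, -6), (16, -16)) = 12.8062
d((24, -6), (23, -17)) = 11.0454
d((17, 12), (21, -3)) = 15.5242
d((17, 12), (-30, 27)) = 49.3356
d((17, 12), (3, 26)) = 19.799
d((17, 12), (20, -1)) = 13.3417
d((17, 12), (16, -16)) = 28.0179
d((17, 12), (23, -17)) = 29.6142
d((21, -3), (-30, 27)) = 59.1692
d((21, -3), (3, 26)) = 34.1321
d((21, -3), (20, -1)) = 2.2361 <-- minimum
d((21, -3), (16, -16)) = 13.9284
d((21, -3), (23, -17)) = 14.1421
d((-30, 27), (3, 26)) = 33.0151
d((-30, 27), (20, -1)) = 57.3062
d((-30, 27), (16, -16)) = 62.9682
d((-30, 27), (23, -17)) = 68.884
d((3, 26), (20, -1)) = 31.9061
d((3, 26), (16, -16)) = 43.9659
d((3, 26), (23, -17)) = 47.4236
d((20, -1), (16, -16)) = 15.5242
d((20, -1), (23, -17)) = 16.2788
d((16, -16), (23, -17)) = 7.0711

Closest pair: (21, -3) and (20, -1) with distance 2.2361

The closest pair is (21, -3) and (20, -1) with Euclidean distance 2.2361. For 9 points, brute-force pairwise comparison is shown above. For large n, the divide-and-conquer algorithm (sort by x, recurse on halves, check the dividing strip) achieves O(n log n).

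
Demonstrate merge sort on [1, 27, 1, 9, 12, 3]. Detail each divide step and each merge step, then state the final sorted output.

Merge sort trace:

Split: [1, 27, 1, 9, 12, 3] -> [1, 27, 1] and [9, 12, 3]
  Split: [1, 27, 1] -> [1] and [27, 1]
    Split: [27, 1] -> [27] and [1]
    Merge: [27] + [1] -> [1, 27]
  Merge: [1] + [1, 27] -> [1, 1, 27]
  Split: [9, 12, 3] -> [9] and [12, 3]
    Split: [12, 3] -> [12] and [3]
    Merge: [12] + [3] -> [3, 12]
  Merge: [9] + [3, 12] -> [3, 9, 12]
Merge: [1, 1, 27] + [3, 9, 12] -> [1, 1, 3, 9, 12, 27]

Final sorted array: [1, 1, 3, 9, 12, 27]

The merge sort proceeds by recursively splitting the array and merging sorted halves.
After all merges, the sorted array is [1, 1, 3, 9, 12, 27].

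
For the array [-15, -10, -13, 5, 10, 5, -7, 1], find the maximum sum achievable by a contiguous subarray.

Using Kadane's algorithm on [-15, -10, -13, 5, 10, 5, -7, 1]:

Scanning through the array:
Position 1 (value -10): max_ending_here = -10, max_so_far = -10
Position 2 (value -13): max_ending_here = -13, max_so_far = -10
Position 3 (value 5): max_ending_here = 5, max_so_far = 5
Position 4 (value 10): max_ending_here = 15, max_so_far = 15
Position 5 (value 5): max_ending_here = 20, max_so_far = 20
Position 6 (value -7): max_ending_here = 13, max_so_far = 20
Position 7 (value 1): max_ending_here = 14, max_so_far = 20

Maximum subarray: [5, 10, 5]
Maximum sum: 20

The maximum subarray is [5, 10, 5] with sum 20. This subarray runs from index 3 to index 5.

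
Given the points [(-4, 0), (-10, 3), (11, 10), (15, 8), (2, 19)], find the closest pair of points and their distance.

Computing all pairwise distances among 5 points:

d((-4, 0), (-10, 3)) = 6.7082
d((-4, 0), (11, 10)) = 18.0278
d((-4, 0), (15, 8)) = 20.6155
d((-4, 0), (2, 19)) = 19.9249
d((-10, 3), (11, 10)) = 22.1359
d((-10, 3), (15, 8)) = 25.4951
d((-10, 3), (2, 19)) = 20.0
d((11, 10), (15, 8)) = 4.4721 <-- minimum
d((11, 10), (2, 19)) = 12.7279
d((15, 8), (2, 19)) = 17.0294

Closest pair: (11, 10) and (15, 8) with distance 4.4721

The closest pair is (11, 10) and (15, 8) with Euclidean distance 4.4721. For 5 points, brute-force pairwise comparison is shown above. For large n, the divide-and-conquer algorithm (sort by x, recurse on halves, check the dividing strip) achieves O(n log n).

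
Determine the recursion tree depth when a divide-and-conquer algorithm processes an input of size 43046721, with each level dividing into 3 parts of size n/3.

For divide and conquer with division factor 3:

Problem sizes at each level:
Level 0: 43046721
Level 1: 14348907
Level 2: 4782969
Level 3: 1594323
Level 4: 531441
Level 5: 177147
Level 6: 59049
Level 7: 19683
Level 8: 6561
Level 9: 2187
Level 10: 729
Level 11: 243
Level 12: 81
Level 13: 27
Level 14: 9
Level 15: 3
Level 16: 1

The root is level 0 and the size-1 base case is level 16 (the tree spans levels 0 through 16, i.e. 17 levels counting the root), so the depth is the number of divisions: log_3(43046721) = 16

The recursion tree depth is log_3(43046721) = 16. At each level, the problem size is divided by 3, so it takes 16 divisions to reduce to a base case of size 1. The algorithm makes 3 recursive calls at each level.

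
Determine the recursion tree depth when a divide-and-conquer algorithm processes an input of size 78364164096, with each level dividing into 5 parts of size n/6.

For divide and conquer with division factor 6:

Problem sizes at each level:
Level 0: 78364164096
Level 1: 13060694016
Level 2: 2176782336
Level 3: 362797056
Level 4: 60466176
Level 5: 10077696
Level 6: 1679616
Level 7: 279936
Level 8: 46656
Level 9: 7776
Level 10: 1296
Level 11: 216
Level 12: 36
Level 13: 6
Level 14: 1

The root is level 0 and the size-1 base case is level 14 (the tree spans levels 0 through 14, i.e. 15 levels counting the root), so the depth is the number of divisions: log_6(78364164096) = 14

The recursion tree depth is log_6(78364164096) = 14. At each level, the problem size is divided by 6, so it takes 14 divisions to reduce to a base case of size 1. The algorithm makes 5 recursive calls at each level.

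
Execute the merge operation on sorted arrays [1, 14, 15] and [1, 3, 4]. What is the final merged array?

Merging process:

Compare 1 vs 1: take 1 from left. Merged: [1]
Compare 14 vs 1: take 1 from right. Merged: [1, 1]
Compare 14 vs 3: take 3 from right. Merged: [1, 1, 3]
Compare 14 vs 4: take 4 from right. Merged: [1, 1, 3, 4]
Append remaining from left: [14, 15]. Merged: [1, 1, 3, 4, 14, 15]

Final merged array: [1, 1, 3, 4, 14, 15]
Total comparisons: 4

The merged array is [1, 1, 3, 4, 14, 15], requiring 4 comparisons. The merge step runs in O(n) time where n is the total number of elements.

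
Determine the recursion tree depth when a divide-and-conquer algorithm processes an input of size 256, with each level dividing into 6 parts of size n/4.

For divide and conquer with division factor 4:

Problem sizes at each level:
Level 0: 256
Level 1: 64
Level 2: 16
Level 3: 4
Level 4: 1

The root is level 0 and the size-1 base case is level 4 (the tree spans levels 0 through 4, i.e. 5 levels counting the root), so the depth is the number of divisions: log_4(256) = 4

The recursion tree depth is log_4(256) = 4. At each level, the problem size is divided by 4, so it takes 4 divisions to reduce to a base case of size 1. The algorithm makes 6 recursive calls at each level.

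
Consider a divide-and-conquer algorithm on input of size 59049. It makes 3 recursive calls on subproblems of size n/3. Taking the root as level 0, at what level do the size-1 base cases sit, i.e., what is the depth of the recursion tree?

For divide and conquer with division factor 3:

Problem sizes at each level:
Level 0: 59049
Level 1: 19683
Level 2: 6561
Level 3: 2187
Level 4: 729
Level 5: 243
Level 6: 81
Level 7: 27
Level 8: 9
Level 9: 3
Level 10: 1

The root is level 0 and the size-1 base case is level 10 (the tree spans levels 0 through 10, i.e. 11 levels counting the root), so the depth is the number of divisions: log_3(59049) = 10

The recursion tree depth is log_3(59049) = 10. At each level, the problem size is divided by 3, so it takes 10 divisions to reduce to a base case of size 1. The algorithm makes 3 recursive calls at each level.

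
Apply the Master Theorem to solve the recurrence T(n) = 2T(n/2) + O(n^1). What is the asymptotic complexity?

Master Theorem for T(n) = 2T(n/2) + O(n^1):

a = 2, b = 2, c = 1
log_b(a) = log_2(2) = 1.0000

Case 2: c = 1 = log_2(2) = 1.0000
T(n) = O(n^1 log n) = O(n log n)

For T(n) = 2T(n/2) + O(n^1): log_2(2) = 1.0000. This is Case 2 of the Master Theorem (c = log_b(a), equal work at all levels), giving O(n log n).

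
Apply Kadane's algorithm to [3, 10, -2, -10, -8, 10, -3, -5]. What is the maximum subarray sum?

Using Kadane's algorithm on [3, 10, -2, -10, -8, 10, -3, -5]:

Scanning through the array:
Position 1 (value 10): max_ending_here = 13, max_so_far = 13
Position 2 (value -2): max_ending_here = 11, max_so_far = 13
Position 3 (value -10): max_ending_here = 1, max_so_far = 13
Position 4 (value -8): max_ending_here = -7, max_so_far = 13
Position 5 (value 10): max_ending_here = 10, max_so_far = 13
Position 6 (value -3): max_ending_here = 7, max_so_far = 13
Position 7 (value -5): max_ending_here = 2, max_so_far = 13

Maximum subarray: [3, 10]
Maximum sum: 13

The maximum subarray is [3, 10] with sum 13. This subarray runs from index 0 to index 1.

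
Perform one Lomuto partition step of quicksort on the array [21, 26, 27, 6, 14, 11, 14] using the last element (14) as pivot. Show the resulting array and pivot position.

Lomuto partition with pivot = 14:

Initial array: [21, 26, 27, 6, 14, 11, 14]

arr[0]=21 > 14: no swap
arr[1]=26 > 14: no swap
arr[2]=27 > 14: no swap
arr[3]=6 <= 14: swap with position 0, array becomes [6, 26, 27, 21, 14, 11, 14]
arr[4]=14 <= 14: swap with position 1, array becomes [6, 14, 27, 21, 26, 11, 14]
arr[5]=11 <= 14: swap with position 2, array becomes [6, 14, 11, 21, 26, 27, 14]

Place pivot at position 3: [6, 14, 11, 14, 26, 27, 21]
Pivot position: 3

After partitioning with pivot 14, the array becomes [6, 14, 11, 14, 26, 27, 21]. The pivot is placed at index 3. All elements to the left of the pivot are <= 14, and all elements to the right are > 14.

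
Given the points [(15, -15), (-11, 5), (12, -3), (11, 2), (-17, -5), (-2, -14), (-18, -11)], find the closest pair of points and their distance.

Computing all pairwise distances among 7 points:

d((15, -15), (-11, 5)) = 32.8024
d((15, -15), (12, -3)) = 12.3693
d((15, -15), (11, 2)) = 17.4642
d((15, -15), (-17, -5)) = 33.5261
d((15, -15), (-2, -14)) = 17.0294
d((15, -15), (-18, -11)) = 33.2415
d((-11, 5), (12, -3)) = 24.3516
d((-11, 5), (11, 2)) = 22.2036
d((-11, 5), (-17, -5)) = 11.6619
d((-11, 5), (-2, -14)) = 21.0238
d((-11, 5), (-18, -11)) = 17.4642
d((12, -3), (11, 2)) = 5.099 <-- minimum
d((12, -3), (-17, -5)) = 29.0689
d((12, -3), (-2, -14)) = 17.8045
d((12, -3), (-18, -11)) = 31.0483
d((11, 2), (-17, -5)) = 28.8617
d((11, 2), (-2, -14)) = 20.6155
d((11, 2), (-18, -11)) = 31.7805
d((-17, -5), (-2, -14)) = 17.4929
d((-17, -5), (-18, -11)) = 6.0828
d((-2, -14), (-18, -11)) = 16.2788

Closest pair: (12, -3) and (11, 2) with distance 5.099

The closest pair is (12, -3) and (11, 2) with Euclidean distance 5.099. For 7 points, brute-force pairwise comparison is shown above. For large n, the divide-and-conquer algorithm (sort by x, recurse on halves, check the dividing strip) achieves O(n log n).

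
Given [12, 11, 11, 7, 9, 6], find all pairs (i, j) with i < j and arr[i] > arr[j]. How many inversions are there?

Finding inversions in [12, 11, 11, 7, 9, 6]:

(0, 1): arr[0]=12 > arr[1]=11
(0, 2): arr[0]=12 > arr[2]=11
(0, 3): arr[0]=12 > arr[3]=7
(0, 4): arr[0]=12 > arr[4]=9
(0, 5): arr[0]=12 > arr[5]=6
(1, 3): arr[1]=11 > arr[3]=7
(1, 4): arr[1]=11 > arr[4]=9
(1, 5): arr[1]=11 > arr[5]=6
(2, 3): arr[2]=11 > arr[3]=7
(2, 4): arr[2]=11 > arr[4]=9
(2, 5): arr[2]=11 > arr[5]=6
(3, 5): arr[3]=7 > arr[5]=6
(4, 5): arr[4]=9 > arr[5]=6

Total inversions: 13

The array has 13 inversion(s): (0,1), (0,2), (0,3), (0,4), (0,5), (1,3), (1,4), (1,5), (2,3), (2,4), (2,5), (3,5), (4,5). Each pair (i,j) satisfies i < j and arr[i] > arr[j].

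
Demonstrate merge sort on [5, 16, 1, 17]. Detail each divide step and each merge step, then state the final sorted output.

Merge sort trace:

Split: [5, 16, 1, 17] -> [5, 16] and [1, 17]
  Split: [5, 16] -> [5] and [16]
  Merge: [5] + [16] -> [5, 16]
  Split: [1, 17] -> [1] and [17]
  Merge: [1] + [17] -> [1, 17]
Merge: [5, 16] + [1, 17] -> [1, 5, 16, 17]

Final sorted array: [1, 5, 16, 17]

The merge sort proceeds by recursively splitting the array and merging sorted halves.
After all merges, the sorted array is [1, 5, 16, 17].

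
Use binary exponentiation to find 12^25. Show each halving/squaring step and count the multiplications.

Computing 12^25 by squaring (build up from 12^1; each line after the first costs one multiplication):

12^1 = 12
12^2 = (12^1)^2 = 12^2 = 144
12^3 = 12 * 12^2 = 12 * 144 = 1728
12^6 = (12^3)^2 = 1728^2 = 2985984
12^12 = (12^6)^2 = 2985984^2 = 8916100448256
12^24 = (12^12)^2 = 8916100448256^2 = 79496847203390844133441536
12^25 = 12 * 12^24 = 12 * 79496847203390844133441536 = 953962166440690129601298432

Result: 953962166440690129601298432
Multiplications needed: 6 (6 lines after 12^1)

12^25 = 953962166440690129601298432. Using exponentiation by squaring, this requires 6 multiplications. The key idea: if the exponent is even, square the half-power; if odd, multiply by the base once.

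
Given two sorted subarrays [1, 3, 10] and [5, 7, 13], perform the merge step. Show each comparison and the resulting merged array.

Merging process:

Compare 1 vs 5: take 1 from left. Merged: [1]
Compare 3 vs 5: take 3 from left. Merged: [1, 3]
Compare 10 vs 5: take 5 from right. Merged: [1, 3, 5]
Compare 10 vs 7: take 7 from right. Merged: [1, 3, 5, 7]
Compare 10 vs 13: take 10 from left. Merged: [1, 3, 5, 7, 10]
Append remaining from right: [13]. Merged: [1, 3, 5, 7, 10, 13]

Final merged array: [1, 3, 5, 7, 10, 13]
Total comparisons: 5

The merged array is [1, 3, 5, 7, 10, 13], requiring 5 comparisons. The merge step runs in O(n) time where n is the total number of elements.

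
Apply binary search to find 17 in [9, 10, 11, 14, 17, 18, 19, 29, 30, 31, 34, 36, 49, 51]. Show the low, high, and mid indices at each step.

Binary search for 17 in [9, 10, 11, 14, 17, 18, 19, 29, 30, 31, 34, 36, 49, 51]:

lo=0, hi=13, mid=6, arr[mid]=19 -> 19 > 17, search left half
lo=0, hi=5, mid=2, arr[mid]=11 -> 11 < 17, search right half
lo=3, hi=5, mid=4, arr[mid]=17 -> Found target at index 4!

Binary search finds 17 at index 4 after 3 comparisons. The search repeatedly halves the search space by comparing with the middle element.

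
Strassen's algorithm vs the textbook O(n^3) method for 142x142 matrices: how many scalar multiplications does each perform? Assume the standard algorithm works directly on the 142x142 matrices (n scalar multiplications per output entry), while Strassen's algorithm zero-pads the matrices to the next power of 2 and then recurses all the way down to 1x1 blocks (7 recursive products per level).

Matrix multiplication for 142x142 matrices:

Strassen's algorithm requires power-of-2 dimensions. Pad 142x142 to 256x256 (next power of 2).

Standard algorithm: 142^3 = 2863288 multiplications
Strassen's algorithm: 7^(log2(256)) = 7^8 = 5764801 multiplications
Difference: 2863288 - 5764801 = -2901513 (Strassen uses MORE here due to padding overhead — for small or just-over-power-of-2 n, padding can outweigh the per-level savings)

Standard: 2863288 multiplications (142^3). Strassen: 5764801 multiplications (7^8, after padding to 256x256). Strassen reduces 8 recursive multiplications to 7 at each level.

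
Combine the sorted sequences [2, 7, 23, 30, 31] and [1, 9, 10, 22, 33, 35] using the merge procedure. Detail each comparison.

Merging process:

Compare 2 vs 1: take 1 from right. Merged: [1]
Compare 2 vs 9: take 2 from left. Merged: [1, 2]
Compare 7 vs 9: take 7 from left. Merged: [1, 2, 7]
Compare 23 vs 9: take 9 from right. Merged: [1, 2, 7, 9]
Compare 23 vs 10: take 10 from right. Merged: [1, 2, 7, 9, 10]
Compare 23 vs 22: take 22 from right. Merged: [1, 2, 7, 9, 10, 22]
Compare 23 vs 33: take 23 from left. Merged: [1, 2, 7, 9, 10, 22, 23]
Compare 30 vs 33: take 30 from left. Merged: [1, 2, 7, 9, 10, 22, 23, 30]
Compare 31 vs 33: take 31 from left. Merged: [1, 2, 7, 9, 10, 22, 23, 30, 31]
Append remaining from right: [33, 35]. Merged: [1, 2, 7, 9, 10, 22, 23, 30, 31, 33, 35]

Final merged array: [1, 2, 7, 9, 10, 22, 23, 30, 31, 33, 35]
Total comparisons: 9

The merged array is [1, 2, 7, 9, 10, 22, 23, 30, 31, 33, 35], requiring 9 comparisons. The merge step runs in O(n) time where n is the total number of elements.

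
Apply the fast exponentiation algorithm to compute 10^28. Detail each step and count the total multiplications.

Computing 10^28 by squaring (build up from 10^1; each line after the first costs one multiplication):

10^1 = 10
10^2 = (10^1)^2 = 10^2 = 100
10^3 = 10 * 10^2 = 10 * 100 = 1000
10^6 = (10^3)^2 = 1000^2 = 1000000
10^7 = 10 * 10^6 = 10 * 1000000 = 10000000
10^14 = (10^7)^2 = 10000000^2 = 100000000000000
10^28 = (10^14)^2 = 100000000000000^2 = 10000000000000000000000000000

Result: 10000000000000000000000000000
Multiplications needed: 6 (6 lines after 10^1)

10^28 = 10000000000000000000000000000. Using exponentiation by squaring, this requires 6 multiplications. The key idea: if the exponent is even, square the half-power; if odd, multiply by the base once.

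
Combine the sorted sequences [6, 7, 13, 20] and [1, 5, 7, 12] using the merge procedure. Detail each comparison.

Merging process:

Compare 6 vs 1: take 1 from right. Merged: [1]
Compare 6 vs 5: take 5 from right. Merged: [1, 5]
Compare 6 vs 7: take 6 from left. Merged: [1, 5, 6]
Compare 7 vs 7: take 7 from left. Merged: [1, 5, 6, 7]
Compare 13 vs 7: take 7 from right. Merged: [1, 5, 6, 7, 7]
Compare 13 vs 12: take 12 from right. Merged: [1, 5, 6, 7, 7, 12]
Append remaining from left: [13, 20]. Merged: [1, 5, 6, 7, 7, 12, 13, 20]

Final merged array: [1, 5, 6, 7, 7, 12, 13, 20]
Total comparisons: 6

The merged array is [1, 5, 6, 7, 7, 12, 13, 20], requiring 6 comparisons. The merge step runs in O(n) time where n is the total number of elements.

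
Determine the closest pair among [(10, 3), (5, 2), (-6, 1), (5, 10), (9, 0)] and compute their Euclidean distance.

Computing all pairwise distances among 5 points:

d((10, 3), (5, 2)) = 5.099
d((10, 3), (-6, 1)) = 16.1245
d((10, 3), (5, 10)) = 8.6023
d((10, 3), (9, 0)) = 3.1623 <-- minimum
d((5, 2), (-6, 1)) = 11.0454
d((5, 2), (5, 10)) = 8.0
d((5, 2), (9, 0)) = 4.4721
d((-6, 1), (5, 10)) = 14.2127
d((-6, 1), (9, 0)) = 15.0333
d((5, 10), (9, 0)) = 10.7703

Closest pair: (10, 3) and (9, 0) with distance 3.1623

The closest pair is (10, 3) and (9, 0) with Euclidean distance 3.1623. For 5 points, brute-force pairwise comparison is shown above. For large n, the divide-and-conquer algorithm (sort by x, recurse on halves, check the dividing strip) achieves O(n log n).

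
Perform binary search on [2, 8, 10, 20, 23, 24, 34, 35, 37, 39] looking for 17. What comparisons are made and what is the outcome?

Binary search for 17 in [2, 8, 10, 20, 23, 24, 34, 35, 37, 39]:

lo=0, hi=9, mid=4, arr[mid]=23 -> 23 > 17, search left half
lo=0, hi=3, mid=1, arr[mid]=8 -> 8 < 17, search right half
lo=2, hi=3, mid=2, arr[mid]=10 -> 10 < 17, search right half
lo=3, hi=3, mid=3, arr[mid]=20 -> 20 > 17, search left half
lo=3 > hi=2, target 17 not found

Binary search determines that 17 is not in the array after 4 comparisons. The search space was exhausted without finding the target.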